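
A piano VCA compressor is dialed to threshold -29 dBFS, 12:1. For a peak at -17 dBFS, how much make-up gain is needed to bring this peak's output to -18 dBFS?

10 dB

The peak compresses to -29 + 12/12 = -28 dBFS.
To reach -18 dBFS requires -18 − (-28) = 10 dB of make-up.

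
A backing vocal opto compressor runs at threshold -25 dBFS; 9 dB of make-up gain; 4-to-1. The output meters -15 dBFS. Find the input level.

-21 dBFS

Stripping the +9 dB make-up gives -24 dBFS at the gain stage.
Post-compression overshoot = -24 − (-25) = 1 dB.
Undo the ratio: input overshoot = 1 × 4 = 4 dB, giving input = -21 dBFS.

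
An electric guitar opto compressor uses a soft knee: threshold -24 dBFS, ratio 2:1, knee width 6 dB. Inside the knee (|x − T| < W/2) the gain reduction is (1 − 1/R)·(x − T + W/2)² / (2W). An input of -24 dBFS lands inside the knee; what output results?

-24.375 dBFS

x − T + W/2 = -24 − (-24) + 3 = 3.
GR = (1 − 1/2) × 3² / 12 = 0.5 × 9 / 12 = 0.375 dB.
Output = -24 − 0.375 = -24.375 dBFS.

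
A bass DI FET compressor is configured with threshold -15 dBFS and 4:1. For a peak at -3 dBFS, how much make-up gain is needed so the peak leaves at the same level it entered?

9 dB

Overshoot 12 dB → 12/4 = 3 dB after compression, so the compressed level is -15 + 3 = -12 dBFS.
Make-up = target − compressed = -3 − (-12) = 9 dB.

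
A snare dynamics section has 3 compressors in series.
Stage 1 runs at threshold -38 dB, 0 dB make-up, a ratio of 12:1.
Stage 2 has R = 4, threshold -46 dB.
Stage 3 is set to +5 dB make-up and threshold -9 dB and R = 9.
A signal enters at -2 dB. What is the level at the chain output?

Stage 1: -2 dB is 36 dB over -38 dB; at 12:1 that becomes 3 dB over, giving -35 dB.
Stage 2: -35 dB is 11 dB over -46 dB; at 4:1 that becomes 2.75 dB over, giving -43.25 dB.
Stage 3: -43.25 dB ≤ -9 dB, so stage 3 doesn't engage; make-up brings it to -38.25 dB.

-38.25 dB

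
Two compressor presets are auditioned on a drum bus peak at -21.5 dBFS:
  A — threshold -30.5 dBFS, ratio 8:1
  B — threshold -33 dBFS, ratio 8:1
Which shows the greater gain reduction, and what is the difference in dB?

B, by 2.1875 dB

A: GR = 9 − 9/8 = 7.875 dB.
B: GR = 11.5 − 11.5/8 = 10.0625 dB.
B reduces 2.1875 dB more.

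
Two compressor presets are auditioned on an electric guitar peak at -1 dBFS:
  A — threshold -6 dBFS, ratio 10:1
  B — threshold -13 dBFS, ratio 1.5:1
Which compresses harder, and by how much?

A, by 0.5 dB

A: GR = 5 − 5/10 = 4.5 dB.
B: GR = 12 − 12/1.5 = 4 dB.
A applies 0.5 dB more gain reduction.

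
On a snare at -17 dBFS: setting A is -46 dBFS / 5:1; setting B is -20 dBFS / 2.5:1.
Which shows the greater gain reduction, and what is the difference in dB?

A, by 21.4 dB

A: overshoot 29 dB → output overshoot 5.8 dB → GR 23.2 dB.
B: overshoot 3 dB → output overshoot 1.2 dB → GR 1.8 dB.
A reduces 21.4 dB more.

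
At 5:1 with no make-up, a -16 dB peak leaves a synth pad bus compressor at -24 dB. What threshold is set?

-26 dB

Input is 10 dB above T (since output overshoot × R = input overshoot: (-24 − T)·5 = -16 − T gives T = -26 dB).
Check: -26 + (-16 − (-26))/5 = -26 + 2 = -24 dB. ✓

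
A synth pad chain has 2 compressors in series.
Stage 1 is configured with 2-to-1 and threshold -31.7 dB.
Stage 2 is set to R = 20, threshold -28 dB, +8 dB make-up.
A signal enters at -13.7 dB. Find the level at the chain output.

-19.735 dB

Stage 1: 18 dB above -31.7 dB, reduced 2:1 to 9 dB above → -22.7 dB.
Stage 2: -22.7 dB is 5.3 dB over -28 dB; at 20:1 that becomes 0.265 dB over, giving -27.735 dB; +8 dB make-up → -19.735 dB.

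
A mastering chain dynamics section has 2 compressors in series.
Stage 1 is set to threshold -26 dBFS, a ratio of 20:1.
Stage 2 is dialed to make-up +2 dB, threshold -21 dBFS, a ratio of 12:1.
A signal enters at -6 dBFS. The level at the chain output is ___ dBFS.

Stage 1: overshoot 20 dB → 20/20 = 1 dB → -25 dBFS.
Stage 2: -25 dBFS ≤ -21 dBFS, so stage 2 doesn't engage; make-up brings it to -23 dBFS.

-23 dBFS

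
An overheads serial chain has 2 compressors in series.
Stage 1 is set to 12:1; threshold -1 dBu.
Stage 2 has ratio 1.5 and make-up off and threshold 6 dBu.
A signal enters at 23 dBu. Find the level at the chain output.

1 dBu

Stage 1: overshoot 24 dB → 24/12 = 2 dB → 1 dBu.
Stage 2: below threshold (1 ≤ 6); passes unchanged; output 1 dBu.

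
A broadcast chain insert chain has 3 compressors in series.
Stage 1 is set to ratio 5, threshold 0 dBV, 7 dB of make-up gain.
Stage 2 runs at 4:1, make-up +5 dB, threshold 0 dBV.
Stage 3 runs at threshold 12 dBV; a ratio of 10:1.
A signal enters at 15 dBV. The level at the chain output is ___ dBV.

7.5 dBV

Stage 1: 15 dB above 0 dBV, reduced 5:1 to 3 dB above → 3 dBV; +7 dB make-up → 10 dBV.
Stage 2: 10 dBV is 10 dB over 0 dBV; at 4:1 that becomes 2.5 dB over, giving 2.5 dBV; +5 dB make-up → 7.5 dBV.
Stage 3: 7.5 dBV is at or below the 12 dBV threshold — no compression; output 7.5 dBV.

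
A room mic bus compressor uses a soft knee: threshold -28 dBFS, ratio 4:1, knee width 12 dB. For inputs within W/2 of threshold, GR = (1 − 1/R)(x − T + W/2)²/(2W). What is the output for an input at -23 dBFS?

x − T + W/2 = -23 − (-28) + 6 = 11.
GR = (1 − 1/4) × 11² / 24 = 0.75 × 121 / 24 = 3.78125 dB.
Output = -23 − 3.78125 = -26.78125 dBFS.

-26.78125 dBFS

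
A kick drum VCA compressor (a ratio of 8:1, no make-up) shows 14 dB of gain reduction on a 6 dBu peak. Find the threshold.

Gain reduction = 6 − (-8) = 14 dB; output overshoot = GR / (R − 1) = 14 / 7 = 2 dB.
Threshold = output − output overshoot = -8 − 2 = -10 dBu.

-10 dBu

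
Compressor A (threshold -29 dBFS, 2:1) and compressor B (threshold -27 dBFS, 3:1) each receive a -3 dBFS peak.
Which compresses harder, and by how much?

A: overshoot 26 dB → output overshoot 13 dB → GR 13 dB.
B: overshoot 24 dB → output overshoot 8 dB → GR 16 dB.
Difference: 3 dB in favour of B.

B, by 3 dB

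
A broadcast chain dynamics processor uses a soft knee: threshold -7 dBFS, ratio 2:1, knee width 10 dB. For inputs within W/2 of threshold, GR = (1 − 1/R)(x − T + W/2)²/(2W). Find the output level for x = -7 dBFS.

x − T + W/2 = -7 − (-7) + 5 = 5.
GR = (1 − 1/2) × 5² / 20 = 0.5 × 25 / 20 = 0.625 dB.
Output = -7 − 0.625 = -7.625 dBFS.

-7.625 dBFS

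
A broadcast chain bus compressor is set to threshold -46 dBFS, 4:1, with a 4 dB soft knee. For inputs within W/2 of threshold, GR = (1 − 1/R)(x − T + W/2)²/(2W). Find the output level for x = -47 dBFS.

-47.09375 dBFS

x − T + W/2 = -47 − (-46) + 2 = 1.
GR = (1 − 1/4) × 1² / 8 = 0.75 × 1 / 8 = 0.09375 dB.
Output = -47 − 0.09375 = -47.09375 dBFS.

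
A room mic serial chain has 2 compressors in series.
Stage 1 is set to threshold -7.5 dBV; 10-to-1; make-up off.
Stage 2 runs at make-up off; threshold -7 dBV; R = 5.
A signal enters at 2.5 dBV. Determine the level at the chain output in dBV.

Stage 1: overshoot 10 dB → 10/10 = 1 dB → -6.5 dBV.
Stage 2: overshoot 0.5 dB → 0.5/5 = 0.1 dB → -6.9 dBV.

-6.9 dBV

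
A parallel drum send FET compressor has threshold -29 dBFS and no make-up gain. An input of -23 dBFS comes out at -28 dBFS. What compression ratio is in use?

Input overshoot = -23 − (-29) = 6 dB; output overshoot = -28 − (-29) = 1 dB.
Ratio = 6 / 1 = 6.

6:1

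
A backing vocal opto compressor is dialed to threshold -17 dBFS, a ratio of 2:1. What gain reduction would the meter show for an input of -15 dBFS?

1 dB

-15 dBFS exceeds the threshold by 2 dB.
A 2:1 ratio leaves 1 dB of that excess.
So the signal is attenuated by 2 − 1 = 1 dB.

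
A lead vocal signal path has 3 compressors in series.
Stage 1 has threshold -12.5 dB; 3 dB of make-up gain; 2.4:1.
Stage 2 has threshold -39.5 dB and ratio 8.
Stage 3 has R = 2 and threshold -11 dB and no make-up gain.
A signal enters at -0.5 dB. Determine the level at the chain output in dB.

Stage 1: -0.5 dB is 12 dB over -12.5 dB; at 2.4:1 that becomes 5 dB over, giving -7.5 dB; +3 dB make-up → -4.5 dB.
Stage 2: overshoot 35 dB → 35/8 = 4.375 dB → -35.125 dB.
Stage 3: -35.125 dB is at or below the -11 dB threshold — no compression; output -35.125 dB.

-35.125 dB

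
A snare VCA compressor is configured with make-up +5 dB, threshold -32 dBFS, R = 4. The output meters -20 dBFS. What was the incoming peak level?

-4 dBFS

Stripping the +5 dB make-up gives -25 dBFS at the gain stage.
Post-compression overshoot = -25 − (-32) = 7 dB.
Undo the ratio: input overshoot = 7 × 4 = 28 dB, giving input = -4 dBFS.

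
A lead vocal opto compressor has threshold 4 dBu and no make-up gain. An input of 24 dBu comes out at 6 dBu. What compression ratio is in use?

Input overshoot = 24 − 4 = 20 dB; output overshoot = 6 − 4 = 2 dB.
Ratio = 20 / 2 = 10.

10:1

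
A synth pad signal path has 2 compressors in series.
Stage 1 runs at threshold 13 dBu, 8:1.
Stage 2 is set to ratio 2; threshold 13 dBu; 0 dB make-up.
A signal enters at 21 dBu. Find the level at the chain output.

Stage 1: 21 dBu is 8 dB over 13 dBu; at 8:1 that becomes 1 dB over, giving 14 dBu.
Stage 2: 1 dB above 13 dBu, reduced 2:1 to 0.5 dB above → 13.5 dBu.

13.5 dBu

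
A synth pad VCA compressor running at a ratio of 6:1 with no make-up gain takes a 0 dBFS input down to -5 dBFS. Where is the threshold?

Let T be the threshold. Output overshoot = (input overshoot)/R, so -5 − T = (0 − T)/6.
6·(-5 − T) = 0 − T → 5·T = -30 − 0 = -30.
T = -30/5 = -6 dBFS.

-6 dBFS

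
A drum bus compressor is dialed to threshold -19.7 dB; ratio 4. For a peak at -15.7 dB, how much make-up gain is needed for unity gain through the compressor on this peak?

3 dB

The peak compresses to -19.7 + 4/4 = -18.7 dB.
To reach -15.7 dB requires -15.7 − (-18.7) = 3 dB of make-up.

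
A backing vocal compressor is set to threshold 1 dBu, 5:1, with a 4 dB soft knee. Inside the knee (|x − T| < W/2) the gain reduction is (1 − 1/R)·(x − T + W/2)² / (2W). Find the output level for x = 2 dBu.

1.1 dBu

x − T + W/2 = 2 − 1 + 2 = 3.
GR = (1 − 1/5) × 3² / 8 = 0.8 × 9 / 8 = 0.9 dB.
Output = 2 − 0.9 = 1.1 dBu.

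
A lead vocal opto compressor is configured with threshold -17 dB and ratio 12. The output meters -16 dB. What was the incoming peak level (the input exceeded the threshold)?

-5 dB

That's 1 dB above the -17 dB threshold.
Before 12:1 compression the overshoot was 1 × 12 = 12 dB, so input = -17 + 12 = -5 dB.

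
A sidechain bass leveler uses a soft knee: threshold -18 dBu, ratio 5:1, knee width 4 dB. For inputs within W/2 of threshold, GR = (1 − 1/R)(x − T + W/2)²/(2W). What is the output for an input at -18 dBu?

x − T + W/2 = -18 − (-18) + 2 = 2.
GR = (1 − 1/5) × 2² / 8 = 0.8 × 4 / 8 = 0.4 dB.
Output = -18 − 0.4 = -18.4 dBu.

-18.4 dBu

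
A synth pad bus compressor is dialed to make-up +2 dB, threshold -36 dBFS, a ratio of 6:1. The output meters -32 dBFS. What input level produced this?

Stripping the +2 dB make-up gives -34 dBFS at the gain stage.
That's 2 dB above the -36 dBFS threshold.
Input overshoot = R × output overshoot = 12 dB → input = -36 + 12 = -24 dBFS.

-24 dBFS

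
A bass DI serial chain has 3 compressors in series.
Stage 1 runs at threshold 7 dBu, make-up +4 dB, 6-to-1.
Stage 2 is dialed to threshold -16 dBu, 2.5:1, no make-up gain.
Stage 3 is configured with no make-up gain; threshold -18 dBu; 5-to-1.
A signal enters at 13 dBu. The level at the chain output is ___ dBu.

Stage 1: overshoot 6 dB → 6/6 = 1 dB → 8 dBu; +4 dB make-up → 12 dBu.
Stage 2: overshoot 28 dB → 28/2.5 = 11.2 dB → -4.8 dBu.
Stage 3: overshoot 13.2 dB → 13.2/5 = 2.64 dB → -15.36 dBu.

-15.36 dBu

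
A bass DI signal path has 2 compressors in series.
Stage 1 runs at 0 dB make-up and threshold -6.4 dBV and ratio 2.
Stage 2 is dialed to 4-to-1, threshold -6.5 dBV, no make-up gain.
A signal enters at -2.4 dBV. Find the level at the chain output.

-5.975 dBV

Stage 1: -2.4 dBV is 4 dB over -6.4 dBV; at 2:1 that becomes 2 dB over, giving -4.4 dBV.
Stage 2: 2.1 dB above -6.5 dBV, reduced 4:1 to 0.525 dB above → -5.975 dBV.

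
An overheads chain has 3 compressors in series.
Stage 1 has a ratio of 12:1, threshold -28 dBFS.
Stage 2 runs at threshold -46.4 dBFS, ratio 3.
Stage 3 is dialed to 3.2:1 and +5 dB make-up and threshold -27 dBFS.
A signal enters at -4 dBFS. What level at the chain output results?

Stage 1: 24 dB above -28 dBFS, reduced 12:1 to 2 dB above → -26 dBFS.
Stage 2: 20.4 dB above -46.4 dBFS, reduced 3:1 to 6.8 dB above → -39.6 dBFS.
Stage 3: below threshold (-39.6 ≤ -27); passes unchanged; make-up brings it to -34.6 dBFS.

-34.6 dBFS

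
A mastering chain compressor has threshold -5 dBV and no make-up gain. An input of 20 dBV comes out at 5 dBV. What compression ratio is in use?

2.5:1

Input overshoot = 20 − (-5) = 25 dB; output overshoot = 5 − (-5) = 10 dB.
Ratio = 25 / 10 = 2.5.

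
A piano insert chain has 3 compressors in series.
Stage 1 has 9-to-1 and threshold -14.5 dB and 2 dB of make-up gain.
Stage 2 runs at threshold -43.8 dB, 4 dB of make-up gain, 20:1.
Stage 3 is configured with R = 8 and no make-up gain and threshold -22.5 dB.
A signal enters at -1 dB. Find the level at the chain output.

Stage 1: 13.5 dB above -14.5 dB, reduced 9:1 to 1.5 dB above → -13 dB; +2 dB make-up → -11 dB.
Stage 2: -11 dB is 32.8 dB over -43.8 dB; at 20:1 that becomes 1.64 dB over, giving -42.16 dB; +4 dB make-up → -38.16 dB.
Stage 3: -38.16 dB ≤ -22.5 dB, so stage 3 doesn't engage; output -38.16 dB.

-38.16 dB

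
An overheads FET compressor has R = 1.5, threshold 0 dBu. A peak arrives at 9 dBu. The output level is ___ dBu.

6 dBu

Overshoot: 9 − 0 = 9 dB.
1.5:1 compression reduces that to 9/1.5 = 6 dB over.
So the level is 0 + 6 = 6 dBu.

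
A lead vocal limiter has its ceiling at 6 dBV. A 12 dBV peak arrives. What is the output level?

6 dBV

At ∞:1, everything above 6 dBV is held at the ceiling.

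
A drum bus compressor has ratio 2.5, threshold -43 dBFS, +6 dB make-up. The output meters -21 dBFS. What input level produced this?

Stripping the +6 dB make-up gives -27 dBFS at the gain stage.
That's 16 dB above the -43 dBFS threshold.
Before 2.5:1 compression the overshoot was 16 × 2.5 = 40 dB, so input = -43 + 40 = -3 dBFS.

-3 dBFS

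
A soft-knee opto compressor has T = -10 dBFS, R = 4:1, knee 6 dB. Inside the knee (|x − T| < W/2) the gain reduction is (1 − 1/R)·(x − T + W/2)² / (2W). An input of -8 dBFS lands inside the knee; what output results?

x − T + W/2 = -8 − (-10) + 3 = 5.
GR = (1 − 1/4) × 5² / 12 = 0.75 × 25 / 12 = 1.5625 dB.
Output = -8 − 1.5625 = -9.5625 dBFS.

-9.5625 dBFS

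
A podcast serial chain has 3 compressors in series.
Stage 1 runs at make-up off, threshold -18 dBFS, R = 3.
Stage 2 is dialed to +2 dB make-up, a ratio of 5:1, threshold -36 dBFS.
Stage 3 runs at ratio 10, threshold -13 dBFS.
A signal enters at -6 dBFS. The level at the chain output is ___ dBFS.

-29.6 dBFS

Stage 1: overshoot 12 dB → 12/3 = 4 dB → -14 dBFS.
Stage 2: -14 dBFS is 22 dB over -36 dBFS; at 5:1 that becomes 4.4 dB over, giving -31.6 dBFS; +2 dB make-up → -29.6 dBFS.
Stage 3: -29.6 dBFS ≤ -13 dBFS, so stage 3 doesn't engage; output -29.6 dBFS.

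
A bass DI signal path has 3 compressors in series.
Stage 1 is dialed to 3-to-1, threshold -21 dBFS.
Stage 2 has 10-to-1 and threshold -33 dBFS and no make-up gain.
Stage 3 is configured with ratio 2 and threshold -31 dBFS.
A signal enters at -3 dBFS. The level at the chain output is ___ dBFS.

-31.2 dBFS

Stage 1: overshoot 18 dB → 18/3 = 6 dB → -15 dBFS.
Stage 2: -15 dBFS is 18 dB over -33 dBFS; at 10:1 that becomes 1.8 dB over, giving -31.2 dBFS.
Stage 3: below threshold (-31.2 ≤ -31); passes unchanged; output -31.2 dBFS.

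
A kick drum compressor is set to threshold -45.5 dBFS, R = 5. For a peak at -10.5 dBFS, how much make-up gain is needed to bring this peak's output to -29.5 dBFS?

The peak compresses to -45.5 + 35/5 = -38.5 dBFS.
To reach -29.5 dBFS requires -29.5 − (-38.5) = 9 dB of make-up.

9 dB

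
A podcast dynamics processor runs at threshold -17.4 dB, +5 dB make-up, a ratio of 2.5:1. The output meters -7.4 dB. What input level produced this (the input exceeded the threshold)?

Before make-up, the level was -7.4 − 5 = -12.4 dB.
The compressed level sits -12.4 − (-17.4) = 5 dB over threshold.
Undo the ratio: input overshoot = 5 × 2.5 = 12.5 dB, giving input = -4.9 dB.

-4.9 dB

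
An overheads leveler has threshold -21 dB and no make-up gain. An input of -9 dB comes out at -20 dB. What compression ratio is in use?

Input overshoot = -9 − (-21) = 12 dB; output overshoot = -20 − (-21) = 1 dB.
Ratio = 12 / 1 = 12.

12:1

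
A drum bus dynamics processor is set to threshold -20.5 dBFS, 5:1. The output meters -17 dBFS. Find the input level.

-3 dBFS

The compressed level sits -17 − (-20.5) = 3.5 dB over threshold.
Undo the ratio: input overshoot = 3.5 × 5 = 17.5 dB, giving input = -3 dBFS.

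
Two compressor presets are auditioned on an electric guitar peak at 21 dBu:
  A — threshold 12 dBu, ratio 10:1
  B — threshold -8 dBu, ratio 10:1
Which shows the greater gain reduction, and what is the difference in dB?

B, by 18 dB

A: overshoot 9 dB → output overshoot 0.9 dB → GR 8.1 dB.
B: overshoot 29 dB → output overshoot 2.9 dB → GR 26.1 dB.
B reduces 18 dB more.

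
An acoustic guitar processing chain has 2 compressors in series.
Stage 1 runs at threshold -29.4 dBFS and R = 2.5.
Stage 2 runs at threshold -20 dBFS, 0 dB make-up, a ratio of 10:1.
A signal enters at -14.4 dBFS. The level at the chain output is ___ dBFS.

Stage 1: overshoot 15 dB → 15/2.5 = 6 dB → -23.4 dBFS.
Stage 2: -23.4 dBFS ≤ -20 dBFS, so stage 2 doesn't engage; output -23.4 dBFS.

-23.4 dBFS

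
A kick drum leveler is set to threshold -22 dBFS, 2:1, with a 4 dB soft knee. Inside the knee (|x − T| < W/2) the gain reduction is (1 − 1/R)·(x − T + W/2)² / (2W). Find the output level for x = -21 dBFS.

x − T + W/2 = -21 − (-22) + 2 = 3.
GR = (1 − 1/2) × 3² / 8 = 0.5 × 9 / 8 = 0.5625 dB.
Output = -21 − 0.5625 = -21.5625 dBFS.

-21.5625 dBFS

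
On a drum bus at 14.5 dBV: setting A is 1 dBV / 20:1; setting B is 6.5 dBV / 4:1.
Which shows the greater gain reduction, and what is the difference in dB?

A: 13.5 dB over, compressed to 0.675 dB over, so 12.825 dB of GR.
B: 8 dB over, compressed to 2 dB over, so 6 dB of GR.
Difference: 6.825 dB in favour of A.

A, by 6.825 dB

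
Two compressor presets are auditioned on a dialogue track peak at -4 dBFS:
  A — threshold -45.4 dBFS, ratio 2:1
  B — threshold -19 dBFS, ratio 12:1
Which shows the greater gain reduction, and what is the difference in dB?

A, by 6.95 dB

A: 41.4 dB over, compressed to 20.7 dB over, so 20.7 dB of GR.
B: 15 dB over, compressed to 1.25 dB over, so 13.75 dB of GR.
A reduces 6.95 dB more.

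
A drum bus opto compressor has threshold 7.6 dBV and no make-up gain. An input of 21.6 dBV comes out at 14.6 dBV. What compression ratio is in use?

Input overshoot = 21.6 − 7.6 = 14 dB; output overshoot = 14.6 − 7.6 = 7 dB.
Ratio = 14 / 7 = 2.

2:1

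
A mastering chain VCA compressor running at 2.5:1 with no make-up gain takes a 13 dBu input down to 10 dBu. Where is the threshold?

8 dBu

Gain reduction = 13 − 10 = 3 dB; output overshoot = GR / (R − 1) = 3 / 1.5 = 2 dB.
Threshold = output − output overshoot = 10 − 2 = 8 dBu.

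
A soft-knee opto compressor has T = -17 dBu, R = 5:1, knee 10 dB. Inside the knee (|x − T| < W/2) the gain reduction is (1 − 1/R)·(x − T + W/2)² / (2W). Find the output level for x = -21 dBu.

-21.04 dBu

x − T + W/2 = -21 − (-17) + 5 = 1.
GR = (1 − 1/5) × 1² / 20 = 0.8 × 1 / 20 = 0.04 dB.
Output = -21 − 0.04 = -21.04 dBu.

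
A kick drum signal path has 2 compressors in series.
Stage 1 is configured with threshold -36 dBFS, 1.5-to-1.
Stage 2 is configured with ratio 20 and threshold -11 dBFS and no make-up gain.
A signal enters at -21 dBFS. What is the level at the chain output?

-26 dBFS

Stage 1: 15 dB above -36 dBFS, reduced 1.5:1 to 10 dB above → -26 dBFS.
Stage 2: -26 dBFS ≤ -11 dBFS, so stage 2 doesn't engage; output -26 dBFS.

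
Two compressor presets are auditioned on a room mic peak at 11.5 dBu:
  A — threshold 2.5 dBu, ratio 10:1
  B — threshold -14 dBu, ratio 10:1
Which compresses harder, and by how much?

A: GR = 9 − 9/10 = 8.1 dB.
B: GR = 25.5 − 25.5/10 = 22.95 dB.
Difference: 14.85 dB in favour of B.

B, by 14.85 dB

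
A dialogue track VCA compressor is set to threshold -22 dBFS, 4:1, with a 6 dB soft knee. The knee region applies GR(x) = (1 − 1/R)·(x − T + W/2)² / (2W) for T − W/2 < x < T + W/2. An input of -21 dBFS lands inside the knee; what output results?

-22 dBFS

x − T + W/2 = -21 − (-22) + 3 = 4.
GR = (1 − 1/4) × 4² / 12 = 0.75 × 16 / 12 = 1 dB.
Output = -21 − 1 = -22 dBFS.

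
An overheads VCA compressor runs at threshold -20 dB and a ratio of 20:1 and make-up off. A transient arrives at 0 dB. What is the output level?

-19 dB

Overshoot: 0 − (-20) = 20 dB.
At 20:1 the overshoot is divided by 20, leaving 1 dB above threshold.
Output = -20 + 1 = -19 dB.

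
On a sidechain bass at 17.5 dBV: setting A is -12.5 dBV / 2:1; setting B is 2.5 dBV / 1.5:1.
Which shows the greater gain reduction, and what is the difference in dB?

A: overshoot 30 dB → output overshoot 15 dB → GR 15 dB.
B: overshoot 15 dB → output overshoot 10 dB → GR 5 dB.
Difference: 10 dB in favour of A.

A, by 10 dB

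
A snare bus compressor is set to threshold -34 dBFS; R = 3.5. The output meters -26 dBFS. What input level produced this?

The compressed level sits -26 − (-34) = 8 dB over threshold.
Input overshoot = R × output overshoot = 28 dB → input = -34 + 28 = -6 dBFS.

-6 dBFS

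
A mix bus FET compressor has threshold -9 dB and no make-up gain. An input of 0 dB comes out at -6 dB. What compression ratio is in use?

Input overshoot = 0 − (-9) = 9 dB; output overshoot = -6 − (-9) = 3 dB.
Ratio = 9 / 3 = 3.

3:1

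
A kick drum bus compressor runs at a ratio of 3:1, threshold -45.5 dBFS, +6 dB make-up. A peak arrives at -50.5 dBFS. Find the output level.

-50.5 dBFS is 5 dB below the -45.5 dBFS threshold, so no gain reduction is applied.
Make-up gain adds 6 dB: -50.5 + 6 = -44.5 dBFS.

-44.5 dBFS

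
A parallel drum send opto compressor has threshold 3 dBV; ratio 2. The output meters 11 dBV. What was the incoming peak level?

19 dBV

That's 8 dB above the 3 dBV threshold.
Undo the ratio: input overshoot = 8 × 2 = 16 dB, giving input = 19 dBV.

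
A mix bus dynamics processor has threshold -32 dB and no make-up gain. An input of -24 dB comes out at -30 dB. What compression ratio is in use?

4:1

Input overshoot = -24 − (-32) = 8 dB; output overshoot = -30 − (-32) = 2 dB.
Ratio = 8 / 2 = 4.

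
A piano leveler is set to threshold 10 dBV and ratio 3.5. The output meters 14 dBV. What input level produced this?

Post-compression overshoot = 14 − 10 = 4 dB.
Before 3.5:1 compression the overshoot was 4 × 3.5 = 14 dB, so input = 10 + 14 = 24 dBV.

24 dBV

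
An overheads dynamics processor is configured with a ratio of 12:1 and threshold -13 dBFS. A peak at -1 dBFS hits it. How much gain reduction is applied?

The signal is 12 dB above threshold.
A 12:1 ratio leaves 1 dB of that excess.
Gain reduction = 12 − 1 = 11 dB.

11 dB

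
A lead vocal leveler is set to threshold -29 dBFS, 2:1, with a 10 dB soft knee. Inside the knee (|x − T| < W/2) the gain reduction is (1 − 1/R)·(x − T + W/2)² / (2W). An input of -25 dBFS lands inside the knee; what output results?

x − T + W/2 = -25 − (-29) + 5 = 9.
GR = (1 − 1/2) × 9² / 20 = 0.5 × 81 / 20 = 2.025 dB.
Output = -25 − 2.025 = -27.025 dBFS.

-27.025 dBFS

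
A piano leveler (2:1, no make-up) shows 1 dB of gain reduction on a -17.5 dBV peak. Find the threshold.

Let T be the threshold. Output overshoot = (input overshoot)/R, so -18.5 − T = (-17.5 − T)/2.
2·(-18.5 − T) = -17.5 − T → 1·T = -37 − (-17.5) = -19.5.
T = -19.5/1 = -19.5 dBV.

-19.5 dBV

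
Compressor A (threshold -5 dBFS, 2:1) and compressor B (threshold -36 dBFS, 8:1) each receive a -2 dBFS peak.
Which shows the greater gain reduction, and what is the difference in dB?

B, by 28.25 dB

A: GR = 3 − 3/2 = 1.5 dB.
B: GR = 34 − 34/8 = 29.75 dB.
Difference: 28.25 dB in favour of B.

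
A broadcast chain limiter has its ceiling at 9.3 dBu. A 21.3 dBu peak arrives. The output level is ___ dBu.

The limiter clamps the peak to its 9.3 dBu ceiling.

9.3 dBu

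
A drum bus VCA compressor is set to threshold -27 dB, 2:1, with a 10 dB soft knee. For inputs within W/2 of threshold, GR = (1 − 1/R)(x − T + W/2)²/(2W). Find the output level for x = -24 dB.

-25.6 dB

x − T + W/2 = -24 − (-27) + 5 = 8.
GR = (1 − 1/2) × 8² / 20 = 0.5 × 64 / 20 = 1.6 dB.
Output = -24 − 1.6 = -25.6 dB.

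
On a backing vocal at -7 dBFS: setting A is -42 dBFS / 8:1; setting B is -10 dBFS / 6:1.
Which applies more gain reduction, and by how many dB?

A: 35 dB over, compressed to 4.375 dB over, so 30.625 dB of GR.
B: 3 dB over, compressed to 0.5 dB over, so 2.5 dB of GR.
A applies 28.125 dB more gain reduction.

A, by 28.125 dB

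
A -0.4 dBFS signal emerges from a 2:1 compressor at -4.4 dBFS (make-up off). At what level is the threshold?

-8.4 dBFS

Input is 8 dB above T (since output overshoot × R = input overshoot: (-4.4 − T)·2 = -0.4 − T gives T = -8.4 dBFS).
Check: -8.4 + (-0.4 − (-8.4))/2 = -8.4 + 4 = -4.4 dBFS. ✓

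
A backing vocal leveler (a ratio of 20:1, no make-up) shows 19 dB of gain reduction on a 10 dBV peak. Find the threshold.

Let T be the threshold. Output overshoot = (input overshoot)/R, so -9 − T = (10 − T)/20.
20·(-9 − T) = 10 − T → 19·T = -180 − 10 = -190.
T = -190/19 = -10 dBV.

-10 dBV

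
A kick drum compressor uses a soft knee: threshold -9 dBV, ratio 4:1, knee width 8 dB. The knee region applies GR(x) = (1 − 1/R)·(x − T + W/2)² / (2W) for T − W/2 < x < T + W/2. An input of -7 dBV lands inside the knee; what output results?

x − T + W/2 = -7 − (-9) + 4 = 6.
GR = (1 − 1/4) × 6² / 16 = 0.75 × 36 / 16 = 1.6875 dB.
Output = -7 − 1.6875 = -8.6875 dBV.

-8.6875 dBV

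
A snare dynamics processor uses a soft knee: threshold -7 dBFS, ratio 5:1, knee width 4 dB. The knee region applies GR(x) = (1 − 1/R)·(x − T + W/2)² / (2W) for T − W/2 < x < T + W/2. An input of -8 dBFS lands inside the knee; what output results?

-8.1 dBFS

x − T + W/2 = -8 − (-7) + 2 = 1.
GR = (1 − 1/5) × 1² / 8 = 0.8 × 1 / 8 = 0.1 dB.
Output = -8 − 0.1 = -8.1 dBFS.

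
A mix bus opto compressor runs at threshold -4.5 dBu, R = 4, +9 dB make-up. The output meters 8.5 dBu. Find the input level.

Stripping the +9 dB make-up gives -0.5 dBu at the gain stage.
Post-compression overshoot = -0.5 − (-4.5) = 4 dB.
Before 4:1 compression the overshoot was 4 × 4 = 16 dB, so input = -4.5 + 16 = 11.5 dBu.

11.5 dBu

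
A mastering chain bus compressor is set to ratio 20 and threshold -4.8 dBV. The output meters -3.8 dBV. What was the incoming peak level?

That's 1 dB above the -4.8 dBV threshold.
Before 20:1 compression the overshoot was 1 × 20 = 20 dB, so input = -4.8 + 20 = 15.2 dBV.

15.2 dBV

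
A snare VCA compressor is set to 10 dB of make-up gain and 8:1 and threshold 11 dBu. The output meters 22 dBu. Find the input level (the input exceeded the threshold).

Remove make-up: 22 − 10 = 12 dBu.
Post-compression overshoot = 12 − 11 = 1 dB.
Undo the ratio: input overshoot = 1 × 8 = 8 dB, giving input = 19 dBu.

19 dBu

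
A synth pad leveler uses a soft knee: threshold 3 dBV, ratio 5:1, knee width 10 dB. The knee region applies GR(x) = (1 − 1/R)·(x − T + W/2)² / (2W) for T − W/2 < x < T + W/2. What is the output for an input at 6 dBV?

3.44 dBV

x − T + W/2 = 6 − 3 + 5 = 8.
GR = (1 − 1/5) × 8² / 20 = 0.8 × 64 / 20 = 2.56 dB.
Output = 6 − 2.56 = 3.44 dBV.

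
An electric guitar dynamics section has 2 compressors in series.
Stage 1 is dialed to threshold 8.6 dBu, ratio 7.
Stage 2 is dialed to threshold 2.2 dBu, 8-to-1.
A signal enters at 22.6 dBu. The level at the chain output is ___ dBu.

3.25 dBu

Stage 1: 22.6 dBu is 14 dB over 8.6 dBu; at 7:1 that becomes 2 dB over, giving 10.6 dBu.
Stage 2: overshoot 8.4 dB → 8.4/8 = 1.05 dB → 3.25 dBu.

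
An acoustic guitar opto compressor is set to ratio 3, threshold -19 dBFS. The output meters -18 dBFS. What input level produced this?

That's 1 dB above the -19 dBFS threshold.
Input overshoot = R × output overshoot = 3 dB → input = -19 + 3 = -16 dBFS.

-16 dBFS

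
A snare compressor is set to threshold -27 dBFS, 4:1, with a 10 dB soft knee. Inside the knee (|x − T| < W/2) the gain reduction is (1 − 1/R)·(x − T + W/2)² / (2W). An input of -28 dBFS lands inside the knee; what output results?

-28.6 dBFS

x − T + W/2 = -28 − (-27) + 5 = 4.
GR = (1 − 1/4) × 4² / 20 = 0.75 × 16 / 20 = 0.6 dB.
Output = -28 − 0.6 = -28.6 dBFS.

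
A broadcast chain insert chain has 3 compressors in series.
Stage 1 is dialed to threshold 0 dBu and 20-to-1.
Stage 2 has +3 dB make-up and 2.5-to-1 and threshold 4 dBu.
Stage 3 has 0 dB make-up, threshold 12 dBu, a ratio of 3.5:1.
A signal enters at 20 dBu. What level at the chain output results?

4 dBu

Stage 1: 20 dB above 0 dBu, reduced 20:1 to 1 dB above → 1 dBu.
Stage 2: 1 dBu ≤ 4 dBu, so stage 2 doesn't engage; make-up brings it to 4 dBu.
Stage 3: 4 dBu is at or below the 12 dBu threshold — no compression; output 4 dBu.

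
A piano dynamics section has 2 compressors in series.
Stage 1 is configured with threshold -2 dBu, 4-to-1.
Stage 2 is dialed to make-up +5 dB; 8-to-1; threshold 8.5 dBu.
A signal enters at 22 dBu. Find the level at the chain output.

Stage 1: overshoot 24 dB → 24/4 = 6 dB → 4 dBu.
Stage 2: below threshold (4 ≤ 8.5); passes unchanged; make-up brings it to 9 dBu.

9 dBu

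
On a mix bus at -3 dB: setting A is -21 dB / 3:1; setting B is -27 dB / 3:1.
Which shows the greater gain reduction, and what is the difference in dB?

A: 18 dB over, compressed to 6 dB over, so 12 dB of GR.
B: 24 dB over, compressed to 8 dB over, so 16 dB of GR.
B applies 4 dB more gain reduction.

B, by 4 dB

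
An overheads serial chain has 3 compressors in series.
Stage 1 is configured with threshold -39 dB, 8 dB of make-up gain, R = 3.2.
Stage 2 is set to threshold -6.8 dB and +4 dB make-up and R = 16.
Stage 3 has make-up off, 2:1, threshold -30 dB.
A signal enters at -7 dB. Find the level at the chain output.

-23.5 dB

Stage 1: -7 dB is 32 dB over -39 dB; at 3.2:1 that becomes 10 dB over, giving -29 dB; +8 dB make-up → -21 dB.
Stage 2: -21 dB ≤ -6.8 dB, so stage 2 doesn't engage; make-up brings it to -17 dB.
Stage 3: -17 dB is 13 dB over -30 dB; at 2:1 that becomes 6.5 dB over, giving -23.5 dB.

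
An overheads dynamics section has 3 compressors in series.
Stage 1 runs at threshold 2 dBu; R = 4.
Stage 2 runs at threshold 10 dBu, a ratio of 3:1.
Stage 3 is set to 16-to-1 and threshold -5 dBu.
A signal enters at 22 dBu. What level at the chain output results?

Stage 1: overshoot 20 dB → 20/4 = 5 dB → 7 dBu.
Stage 2: 7 dBu is at or below the 10 dBu threshold — no compression; output 7 dBu.
Stage 3: 12 dB above -5 dBu, reduced 16:1 to 0.75 dB above → -4.25 dBu.

-4.25 dBu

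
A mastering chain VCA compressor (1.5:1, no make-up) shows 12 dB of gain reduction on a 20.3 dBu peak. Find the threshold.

Input is 36 dB above T (since output overshoot × R = input overshoot: (8.3 − T)·1.5 = 20.3 − T gives T = -15.7 dBu).
Check: -15.7 + (20.3 − (-15.7))/1.5 = -15.7 + 24 = 8.3 dBu. ✓

-15.7 dBu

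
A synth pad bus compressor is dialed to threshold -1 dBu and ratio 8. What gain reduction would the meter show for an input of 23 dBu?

21 dB

The signal is 24 dB above threshold.
After 8:1 compression the overshoot becomes 24/8 = 3 dB.
Gain reduction = 24 − 3 = 21 dB.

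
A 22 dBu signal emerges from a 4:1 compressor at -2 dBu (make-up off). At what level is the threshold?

Gain reduction = 22 − (-2) = 24 dB; output overshoot = GR / (R − 1) = 24 / 3 = 8 dB.
Threshold = output − output overshoot = -2 − 8 = -10 dBu.

-10 dBu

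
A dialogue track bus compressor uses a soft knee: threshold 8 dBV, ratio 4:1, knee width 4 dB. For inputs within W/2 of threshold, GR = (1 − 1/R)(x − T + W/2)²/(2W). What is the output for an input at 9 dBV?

8.15625 dBV

x − T + W/2 = 9 − 8 + 2 = 3.
GR = (1 − 1/4) × 3² / 8 = 0.75 × 9 / 8 = 0.84375 dB.
Output = 9 − 0.84375 = 8.15625 dBV.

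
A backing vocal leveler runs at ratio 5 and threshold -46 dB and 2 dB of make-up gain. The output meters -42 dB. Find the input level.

Stripping the +2 dB make-up gives -44 dB at the gain stage.
Post-compression overshoot = -44 − (-46) = 2 dB.
Before 5:1 compression the overshoot was 2 × 5 = 10 dB, so input = -46 + 10 = -36 dB.

-36 dB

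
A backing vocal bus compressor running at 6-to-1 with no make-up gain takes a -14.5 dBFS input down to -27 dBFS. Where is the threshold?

Input is 15 dB above T (since output overshoot × R = input overshoot: (-27 − T)·6 = -14.5 − T gives T = -29.5 dBFS).
Check: -29.5 + (-14.5 − (-29.5))/6 = -29.5 + 2.5 = -27 dBFS. ✓

-29.5 dBFS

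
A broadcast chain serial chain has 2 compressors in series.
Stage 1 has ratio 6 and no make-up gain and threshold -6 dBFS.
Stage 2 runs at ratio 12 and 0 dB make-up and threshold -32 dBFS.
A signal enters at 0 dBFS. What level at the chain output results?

-29.75 dBFS

Stage 1: overshoot 6 dB → 6/6 = 1 dB → -5 dBFS.
Stage 2: overshoot 27 dB → 27/12 = 2.25 dB → -29.75 dBFS.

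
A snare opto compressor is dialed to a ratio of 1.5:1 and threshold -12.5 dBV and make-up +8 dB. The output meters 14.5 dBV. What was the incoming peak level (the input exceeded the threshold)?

Before make-up, the level was 14.5 − 8 = 6.5 dBV.
That's 19 dB above the -12.5 dBV threshold.
Input overshoot = R × output overshoot = 28.5 dB → input = -12.5 + 28.5 = 16 dBV.

16 dBV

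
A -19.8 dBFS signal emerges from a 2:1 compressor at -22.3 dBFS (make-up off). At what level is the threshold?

Let T be the threshold. Output overshoot = (input overshoot)/R, so -22.3 − T = (-19.8 − T)/2.
2·(-22.3 − T) = -19.8 − T → 1·T = -44.6 − (-19.8) = -24.8.
T = -24.8/1 = -24.8 dBFS.

-24.8 dBFS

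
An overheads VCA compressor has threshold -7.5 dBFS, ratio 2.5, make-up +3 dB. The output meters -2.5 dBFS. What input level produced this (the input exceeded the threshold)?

-2.5 dBFS

Before make-up, the level was -2.5 − 3 = -5.5 dBFS.
The compressed level sits -5.5 − (-7.5) = 2 dB over threshold.
Input overshoot = R × output overshoot = 5 dB → input = -7.5 + 5 = -2.5 dBFS.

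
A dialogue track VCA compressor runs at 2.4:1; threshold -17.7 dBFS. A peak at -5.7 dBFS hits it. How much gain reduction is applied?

The signal is 12 dB above threshold.
At 2.4:1, output sits 12/2.4 = 5 dB above threshold.
GR = overshoot in − overshoot out = 12 − 5 = 7 dB.

7 dB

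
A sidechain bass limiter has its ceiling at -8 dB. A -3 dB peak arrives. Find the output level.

-8 dB

The limiter clamps the peak to its -8 dB ceiling.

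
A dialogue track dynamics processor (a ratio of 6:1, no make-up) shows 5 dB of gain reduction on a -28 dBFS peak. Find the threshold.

-34 dBFS

Let T be the threshold. Output overshoot = (input overshoot)/R, so -33 − T = (-28 − T)/6.
6·(-33 − T) = -28 − T → 5·T = -198 − (-28) = -170.
T = -170/5 = -34 dBFS.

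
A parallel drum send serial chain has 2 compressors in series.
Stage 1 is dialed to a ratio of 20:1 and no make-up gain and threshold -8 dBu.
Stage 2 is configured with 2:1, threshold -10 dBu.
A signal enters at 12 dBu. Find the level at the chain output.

Stage 1: 20 dB above -8 dBu, reduced 20:1 to 1 dB above → -7 dBu.
Stage 2: 3 dB above -10 dBu, reduced 2:1 to 1.5 dB above → -8.5 dBu.

-8.5 dBu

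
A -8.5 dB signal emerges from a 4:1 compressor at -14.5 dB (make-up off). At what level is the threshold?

-16.5 dB

Input is 8 dB above T (since output overshoot × R = input overshoot: (-14.5 − T)·4 = -8.5 − T gives T = -16.5 dB).
Check: -16.5 + (-8.5 − (-16.5))/4 = -16.5 + 2 = -14.5 dB. ✓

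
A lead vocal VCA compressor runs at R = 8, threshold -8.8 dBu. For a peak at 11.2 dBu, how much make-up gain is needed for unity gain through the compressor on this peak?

The peak compresses to -8.8 + 20/8 = -6.3 dBu.
To reach 11.2 dBu requires 11.2 − (-6.3) = 17.5 dB of make-up.

17.5 dB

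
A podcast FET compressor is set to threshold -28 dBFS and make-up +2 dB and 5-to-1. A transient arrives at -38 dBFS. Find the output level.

-36 dBFS

-38 dBFS is 10 dB below the -28 dBFS threshold, so no gain reduction is applied.
Make-up gain adds 2 dB: -38 + 2 = -36 dBFS.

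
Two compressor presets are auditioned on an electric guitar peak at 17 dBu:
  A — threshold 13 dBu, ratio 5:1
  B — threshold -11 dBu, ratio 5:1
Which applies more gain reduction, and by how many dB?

B, by 19.2 dB

A: 4 dB over, compressed to 0.8 dB over, so 3.2 dB of GR.
B: 28 dB over, compressed to 5.6 dB over, so 22.4 dB of GR.
B applies 19.2 dB more gain reduction.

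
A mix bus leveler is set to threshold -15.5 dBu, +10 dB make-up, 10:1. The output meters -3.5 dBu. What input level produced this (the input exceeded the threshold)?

Remove make-up: -3.5 − 10 = -13.5 dBu.
The compressed level sits -13.5 − (-15.5) = 2 dB over threshold.
Undo the ratio: input overshoot = 2 × 10 = 20 dB, giving input = 4.5 dBu.

4.5 dBu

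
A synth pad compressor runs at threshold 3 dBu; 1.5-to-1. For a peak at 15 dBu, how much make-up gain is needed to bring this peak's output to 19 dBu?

8 dB

Overshoot 12 dB → 12/1.5 = 8 dB after compression, so the compressed level is 3 + 8 = 11 dBu.
Make-up = target − compressed = 19 − 11 = 8 dB.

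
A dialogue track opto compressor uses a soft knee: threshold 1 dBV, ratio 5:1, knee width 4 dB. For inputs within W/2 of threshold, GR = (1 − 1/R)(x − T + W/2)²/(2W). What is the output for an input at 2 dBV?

1.1 dBV

x − T + W/2 = 2 − 1 + 2 = 3.
GR = (1 − 1/5) × 3² / 8 = 0.8 × 9 / 8 = 0.9 dB.
Output = 2 − 0.9 = 1.1 dBV.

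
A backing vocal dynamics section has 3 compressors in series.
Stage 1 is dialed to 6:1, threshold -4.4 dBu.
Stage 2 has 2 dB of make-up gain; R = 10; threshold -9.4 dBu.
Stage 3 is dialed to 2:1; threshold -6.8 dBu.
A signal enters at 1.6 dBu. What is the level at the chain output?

-6.8 dBu

Stage 1: 6 dB above -4.4 dBu, reduced 6:1 to 1 dB above → -3.4 dBu.
Stage 2: overshoot 6 dB → 6/10 = 0.6 dB → -8.8 dBu; +2 dB make-up → -6.8 dBu.
Stage 3: below threshold (-6.8 ≤ -6.8); passes unchanged; output -6.8 dBu.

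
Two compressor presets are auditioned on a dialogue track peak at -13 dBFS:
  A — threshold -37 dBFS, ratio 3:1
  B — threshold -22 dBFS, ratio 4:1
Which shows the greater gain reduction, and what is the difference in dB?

A, by 9.25 dB

A: 24 dB over, compressed to 8 dB over, so 16 dB of GR.
B: 9 dB over, compressed to 2.25 dB over, so 6.75 dB of GR.
A reduces 9.25 dB more.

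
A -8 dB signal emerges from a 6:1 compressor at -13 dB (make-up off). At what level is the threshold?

-14 dB

Gain reduction = -8 − (-13) = 5 dB; output overshoot = GR / (R − 1) = 5 / 5 = 1 dB.
Threshold = output − output overshoot = -13 − 1 = -14 dB.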